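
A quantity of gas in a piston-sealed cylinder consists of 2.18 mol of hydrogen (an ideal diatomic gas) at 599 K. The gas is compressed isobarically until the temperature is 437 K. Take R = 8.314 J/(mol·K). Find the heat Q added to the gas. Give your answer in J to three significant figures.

Q ≈ -10300 J

Isobaric: W = nRΔT = (2.18)(8.314)(-162) = -2936 J.
ΔU = nCᵥΔT with Cᵥ = 5R/2: ΔU = (2.18)(20.79)(-162) = -7340 J.
Q = ΔU + W = -7340 − 2936 = -10277 J.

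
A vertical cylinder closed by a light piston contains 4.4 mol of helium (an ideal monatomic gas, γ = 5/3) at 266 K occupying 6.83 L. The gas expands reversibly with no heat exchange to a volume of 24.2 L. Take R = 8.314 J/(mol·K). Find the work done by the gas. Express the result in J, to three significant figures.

W ≈ 8320 J

Adiabatic: TV^(γ−1) = const with γ = 5/3.
T₂ = T₁ (V₁/V₂)^(γ−1) = 266 × (6.83/24.2)^0.667 = 266 × 0.4303 = 114.5 K.
W_by = nCᵥ(T₁ − T₂) = (4.4)(12.47)(266 − 114.5) = 8316 J.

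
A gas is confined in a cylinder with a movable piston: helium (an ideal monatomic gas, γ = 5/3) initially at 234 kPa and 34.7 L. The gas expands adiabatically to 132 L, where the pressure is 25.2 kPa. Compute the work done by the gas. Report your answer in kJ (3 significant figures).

W ≈ 7.19 kJ

Adiabatic: W = (P₁V₁ − P₂V₂)/(γ − 1) with γ = 5/3.
P₁V₁ = 8120 J, P₂V₂ = 3326 J.
W = (8120 − 3326) / 0.6667 = 7190 J.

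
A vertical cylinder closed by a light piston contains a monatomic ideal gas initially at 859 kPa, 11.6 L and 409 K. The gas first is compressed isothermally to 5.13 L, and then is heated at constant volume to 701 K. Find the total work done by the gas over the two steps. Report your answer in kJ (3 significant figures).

W_total ≈ -8.13 kJ

Step 1 (isothermal): W = P₁V₁ ln(V₂/V₁) = (9964) ln(5.13/11.6) = -8130 J.
Step 2 (isochoric): W = 0 (constant volume).
W_total = -8130 + 0 = -8130 J.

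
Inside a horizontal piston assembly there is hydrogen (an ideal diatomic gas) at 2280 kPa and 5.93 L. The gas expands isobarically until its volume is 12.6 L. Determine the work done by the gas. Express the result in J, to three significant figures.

Isobaric: W = P ΔV.
W = (2280 kPa)(12.6 − 5.93 L) = (2280)(6.67) = 15208 J.

W ≈ 15200 J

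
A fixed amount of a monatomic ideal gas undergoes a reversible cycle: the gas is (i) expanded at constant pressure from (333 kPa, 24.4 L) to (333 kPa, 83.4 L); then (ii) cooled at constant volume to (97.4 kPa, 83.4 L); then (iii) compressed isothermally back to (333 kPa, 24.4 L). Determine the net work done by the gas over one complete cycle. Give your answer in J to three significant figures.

W_net ≈ 9660 J

Leg (i): W = PΔV = (333)(83.4 − 24.4) = 19647 J.
Leg (ii): W = 0.
Leg (iii): W = PᵢVᵢ ln(V_f/Vᵢ) = (8123) ln(24.4/83.4) = -9984 J.
W_net = 19647 − 9984 = 9663 J.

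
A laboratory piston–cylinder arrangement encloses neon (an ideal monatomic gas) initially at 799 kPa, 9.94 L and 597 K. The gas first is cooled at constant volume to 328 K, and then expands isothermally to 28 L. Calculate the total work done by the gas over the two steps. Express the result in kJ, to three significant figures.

W_total ≈ 4.52 kJ

Step 1 (isochoric): W = 0 (constant volume).
After step 1: P = 439 kPa (V unchanged).
Step 2 (isothermal): W = P₁V₁ ln(V₂/V₁) = (4363) ln(28/9.94) = 4519 J.
W_total = 0 + 4519 = 4519 J.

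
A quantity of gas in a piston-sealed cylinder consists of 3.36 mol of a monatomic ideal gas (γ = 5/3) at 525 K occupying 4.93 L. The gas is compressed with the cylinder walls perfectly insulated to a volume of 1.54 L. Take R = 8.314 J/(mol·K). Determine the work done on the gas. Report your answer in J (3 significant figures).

W ≈ 25800 J

Adiabatic: TV^(γ−1) = const with γ = 5/3.
T₂ = T₁ (V₁/V₂)^(γ−1) = 525 × (4.93/1.54)^0.667 = 525 × 2.172 = 1140 K.
W_by = nCᵥ(T₁ − T₂) = (3.36)(12.47)(525 − 1140) = -25785 J.
Work on gas = −W_by = 25785 J.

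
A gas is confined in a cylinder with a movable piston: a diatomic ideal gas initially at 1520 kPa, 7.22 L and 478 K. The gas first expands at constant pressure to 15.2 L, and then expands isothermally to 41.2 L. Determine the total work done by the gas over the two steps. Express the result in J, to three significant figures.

Step 1 (isobaric): W = PΔV = (1520 kPa)(15.2 − 7.22 L) = 12130 J.
After step 1: P = 1520 kPa, V = 15.2 L, T = 1006 K.
Step 2 (isothermal): W = P₁V₁ ln(V₂/V₁) = (23104) ln(41.2/15.2) = 23038 J.
W_total = 12130 + 23038 = 35168 J.

W_total ≈ 35200 J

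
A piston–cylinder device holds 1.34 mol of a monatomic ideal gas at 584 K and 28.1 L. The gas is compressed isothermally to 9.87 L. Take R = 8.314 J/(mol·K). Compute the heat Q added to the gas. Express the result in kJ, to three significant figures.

Isothermal ⇒ ΔU = 0, so Q = W = nRT ln(V₂/V₁).
Q = (1.34)(8.314)(584) ln(9.87/28.1) = 6506 × -1.046 = -6807 J.

Q ≈ -6.81 kJ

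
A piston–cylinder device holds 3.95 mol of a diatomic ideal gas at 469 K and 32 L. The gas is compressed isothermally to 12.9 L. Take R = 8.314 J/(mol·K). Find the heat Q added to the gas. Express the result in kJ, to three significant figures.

Isothermal ⇒ ΔU = 0, so Q = W = nRT ln(V₂/V₁).
Q = (3.95)(8.314)(469) ln(12.9/32) = 15402 × -0.9085 = -13993 J.

Q ≈ -14.0 kJ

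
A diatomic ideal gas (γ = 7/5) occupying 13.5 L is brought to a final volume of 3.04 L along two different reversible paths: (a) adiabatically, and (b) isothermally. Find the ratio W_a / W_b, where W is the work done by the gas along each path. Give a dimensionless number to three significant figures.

W_a / W_b ≈ 1.37

Path (a) adiabatic: W = P₁V₁(1 − (V₁/V₂)^(γ−1))/(γ−1) → W_a/(P₁V₁) = -2.039.
Path (b) isothermal: W = P₁V₁ ln(V₂/V₁) → W_b/(P₁V₁) = -1.491.
W_a / W_b = -2.039 / -1.491 = 1.367.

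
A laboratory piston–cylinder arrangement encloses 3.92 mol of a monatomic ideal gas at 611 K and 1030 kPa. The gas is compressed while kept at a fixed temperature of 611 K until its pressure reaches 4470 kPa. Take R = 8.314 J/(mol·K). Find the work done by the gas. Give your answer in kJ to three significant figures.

Isothermal process: W = nRT ln(V₂/V₁) = nRT ln(P₁/P₂).
W = (3.92)(8.314)(611) × ln(1030/4470)
  = 19913 × ln(0.2304) = 19913 × -1.468
W_by_gas = -29229 J.

W ≈ -29.2 kJ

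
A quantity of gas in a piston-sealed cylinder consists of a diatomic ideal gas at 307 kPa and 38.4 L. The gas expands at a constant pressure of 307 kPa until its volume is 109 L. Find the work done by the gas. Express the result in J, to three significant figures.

W ≈ 21700 J

Isobaric: W = P ΔV.
W = (307 kPa)(109 − 38.4 L) = (307)(70.6) = 21674 J.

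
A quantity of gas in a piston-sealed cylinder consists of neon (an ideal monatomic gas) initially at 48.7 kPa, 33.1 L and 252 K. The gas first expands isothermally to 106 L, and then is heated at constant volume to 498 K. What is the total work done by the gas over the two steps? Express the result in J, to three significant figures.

W_total ≈ 1880 J

Step 1 (isothermal): W = P₁V₁ ln(V₂/V₁) = (1612) ln(106/33.1) = 1876 J.
Step 2 (isochoric): W = 0 (constant volume).
W_total = 1876 + 0 = 1876 J.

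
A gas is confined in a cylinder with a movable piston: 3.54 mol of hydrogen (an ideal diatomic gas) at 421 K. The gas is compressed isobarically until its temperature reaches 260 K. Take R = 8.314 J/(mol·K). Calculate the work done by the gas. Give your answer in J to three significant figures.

Isobaric: W = P ΔV = nR ΔT.
W = (3.54)(8.314)(260 − 421) = -4738 J.

W ≈ -4740 J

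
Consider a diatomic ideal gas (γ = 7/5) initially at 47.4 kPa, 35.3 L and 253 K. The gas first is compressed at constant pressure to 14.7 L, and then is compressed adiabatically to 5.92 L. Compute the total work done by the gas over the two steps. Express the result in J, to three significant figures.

Step 1 (isobaric): W = PΔV = (47.4 kPa)(14.7 − 35.3 L) = -976.4 J.
After step 1: P = 47.4 kPa, V = 14.7 L, T = 105.4 K.
Step 2 (adiabatic): W = (P₁V₁ − P₂V₂)/(γ−1) = (696.8 − 1003)/0.4 = -764.4 J.
W_total = -976.4 − 764.4 = -1741 J.

W_total ≈ -1740 J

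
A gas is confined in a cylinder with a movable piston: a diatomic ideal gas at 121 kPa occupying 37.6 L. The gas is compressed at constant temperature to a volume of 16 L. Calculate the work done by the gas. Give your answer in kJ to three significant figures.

Isothermal: W = nRT ln(V₂/V₁) = P₁V₁ ln(V₂/V₁).
P₁V₁ = (121 kPa)(37.6 L) = 4550 J.
W = 4550 × ln(16/37.6) = 4550 × -0.8544
W_by_gas = -3887 J.

W ≈ -3.89 kJ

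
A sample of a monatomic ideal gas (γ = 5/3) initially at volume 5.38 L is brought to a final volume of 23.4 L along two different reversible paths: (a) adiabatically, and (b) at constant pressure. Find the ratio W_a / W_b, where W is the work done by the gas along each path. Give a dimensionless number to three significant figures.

W_a / W_b ≈ 0.280

Path (a) adiabatic: W = P₁V₁(1 − (V₁/V₂)^(γ−1))/(γ−1) → W_a/(P₁V₁) = 0.9371.
Path (b) isobaric: W = P₁(V₂ − V₁) → W_b/(P₁V₁) = 3.349.
W_a / W_b = 0.9371 / 3.349 = 0.2798.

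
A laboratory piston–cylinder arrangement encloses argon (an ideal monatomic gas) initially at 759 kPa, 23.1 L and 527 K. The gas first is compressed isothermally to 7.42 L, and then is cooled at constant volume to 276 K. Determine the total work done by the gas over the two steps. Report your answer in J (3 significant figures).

Step 1 (isothermal): W = P₁V₁ ln(V₂/V₁) = (17533) ln(7.42/23.1) = -19911 J.
Step 2 (isochoric): W = 0 (constant volume).
W_total = -19911 + 0 = -19911 J.

W_total ≈ -19900 J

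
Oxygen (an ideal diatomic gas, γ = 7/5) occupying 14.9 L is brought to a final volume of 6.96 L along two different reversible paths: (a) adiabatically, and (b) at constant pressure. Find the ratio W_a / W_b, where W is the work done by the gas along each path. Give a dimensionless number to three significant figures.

Path (a) adiabatic: W = P₁V₁(1 − (V₁/V₂)^(γ−1))/(γ−1) → W_a/(P₁V₁) = -0.8898.
Path (b) isobaric: W = P₁(V₂ − V₁) → W_b/(P₁V₁) = -0.5329.
W_a / W_b = -0.8898 / -0.5329 = 1.67.

W_a / W_b ≈ 1.67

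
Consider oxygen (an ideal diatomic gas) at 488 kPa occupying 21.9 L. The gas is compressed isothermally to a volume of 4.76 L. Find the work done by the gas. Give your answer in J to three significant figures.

W ≈ -16300 J

Isothermal: W = nRT ln(V₂/V₁) = P₁V₁ ln(V₂/V₁).
P₁V₁ = (488 kPa)(21.9 L) = 10687 J.
W = 10687 × ln(4.76/21.9) = 10687 × -1.526
W_by_gas = -16311 J.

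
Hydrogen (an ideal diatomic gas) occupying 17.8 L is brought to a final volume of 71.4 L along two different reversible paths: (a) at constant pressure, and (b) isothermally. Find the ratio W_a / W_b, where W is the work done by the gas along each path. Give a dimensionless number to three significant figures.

Path (a) isobaric: W = P₁(V₂ − V₁) → W_a/(P₁V₁) = 3.011.
Path (b) isothermal: W = P₁V₁ ln(V₂/V₁) → W_b/(P₁V₁) = 1.389.
W_a / W_b = 3.011 / 1.389 = 2.168.

W_a / W_b ≈ 2.17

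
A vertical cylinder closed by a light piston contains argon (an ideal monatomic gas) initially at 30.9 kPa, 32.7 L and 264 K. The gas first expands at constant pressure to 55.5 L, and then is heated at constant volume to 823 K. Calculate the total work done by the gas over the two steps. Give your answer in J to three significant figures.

Step 1 (isobaric): W = PΔV = (30.9 kPa)(55.5 − 32.7 L) = 704.5 J.
Step 2 (isochoric): W = 0 (constant volume).
W_total = 704.5 + 0 = 704.5 J.

W_total ≈ 705 J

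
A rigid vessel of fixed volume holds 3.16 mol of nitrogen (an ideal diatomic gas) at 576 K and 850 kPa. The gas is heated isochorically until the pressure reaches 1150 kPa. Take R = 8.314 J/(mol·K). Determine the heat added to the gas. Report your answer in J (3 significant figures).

Constant volume ⇒ W = 0, so Q = ΔU = nCᵥΔT with Cᵥ = 5R/2 = 20.79 J/(mol·K).
At constant V, T₂/T₁ = P₂/P₁ ⇒ ΔT = T₁(P₂/P₁ − 1) = 576·(1150/850 − 1) = 203.3 K.
ΔU = (3.16)(20.79)(203.3) = 13352 J.

Q ≈ 13400 J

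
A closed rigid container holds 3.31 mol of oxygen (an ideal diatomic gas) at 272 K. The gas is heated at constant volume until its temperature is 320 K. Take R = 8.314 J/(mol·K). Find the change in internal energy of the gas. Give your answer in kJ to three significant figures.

ΔU ≈ 3.30 kJ

Constant volume ⇒ W = 0, so Q = ΔU = nCᵥΔT with Cᵥ = 5R/2 = 20.79 J/(mol·K).
ΔU = (3.31)(20.79)(320 − 272) = 3302 J.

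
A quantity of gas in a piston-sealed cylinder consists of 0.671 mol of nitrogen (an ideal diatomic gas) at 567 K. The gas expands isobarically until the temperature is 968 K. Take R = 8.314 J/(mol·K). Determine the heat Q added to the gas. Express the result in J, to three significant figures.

Isobaric: W = nRΔT = (0.671)(8.314)(401) = 2237 J.
ΔU = nCᵥΔT with Cᵥ = 5R/2: ΔU = (0.671)(20.79)(401) = 5593 J.
Q = ΔU + W = 5593 + 2237 = 7830 J.

Q ≈ 7830 J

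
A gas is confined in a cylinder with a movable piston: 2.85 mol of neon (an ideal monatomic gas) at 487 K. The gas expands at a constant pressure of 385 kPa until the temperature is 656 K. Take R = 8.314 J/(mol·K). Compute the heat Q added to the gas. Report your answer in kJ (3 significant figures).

Isobaric: W = nRΔT = (2.85)(8.314)(169) = 4004 J.
ΔU = nCᵥΔT with Cᵥ = 3R/2: ΔU = (2.85)(12.47)(169) = 6007 J.
Q = ΔU + W = 6007 + 4004 = 10011 J.

Q ≈ 10.0 kJ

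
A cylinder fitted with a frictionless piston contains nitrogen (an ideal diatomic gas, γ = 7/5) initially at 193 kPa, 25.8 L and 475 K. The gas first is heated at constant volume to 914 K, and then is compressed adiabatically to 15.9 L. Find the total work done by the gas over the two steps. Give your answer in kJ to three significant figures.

Step 1 (isochoric): W = 0 (constant volume).
After step 1: P = 371.4 kPa (V unchanged).
Step 2 (adiabatic): W = (P₁V₁ − P₂V₂)/(γ−1) = (9581 − 11628)/0.4 = -5117 J.
W_total = 0 − 5117 = -5117 J.

W_total ≈ -5.12 kJ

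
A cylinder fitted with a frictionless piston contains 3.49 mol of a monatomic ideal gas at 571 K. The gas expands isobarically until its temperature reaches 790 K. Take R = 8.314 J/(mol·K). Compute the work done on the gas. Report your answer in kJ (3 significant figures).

Isobaric: W = P ΔV = nR ΔT.
W = (3.49)(8.314)(790 − 571) = 6354 J.
Work on gas = −W_by = -6354 J.

W ≈ -6.35 kJ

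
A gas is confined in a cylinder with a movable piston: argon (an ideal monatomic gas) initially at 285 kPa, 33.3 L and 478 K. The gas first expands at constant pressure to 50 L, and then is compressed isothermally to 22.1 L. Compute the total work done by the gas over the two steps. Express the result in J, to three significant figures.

W_total ≈ -6870 J

Step 1 (isobaric): W = PΔV = (285 kPa)(50 − 33.3 L) = 4760 J.
After step 1: P = 285 kPa, V = 50 L, T = 717.7 K.
Step 2 (isothermal): W = P₁V₁ ln(V₂/V₁) = (14250) ln(22.1/50) = -11634 J.
W_total = 4760 − 11634 = -6875 J.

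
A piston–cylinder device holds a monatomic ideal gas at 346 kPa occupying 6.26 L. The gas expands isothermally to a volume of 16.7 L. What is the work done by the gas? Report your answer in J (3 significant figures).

Isothermal: W = nRT ln(V₂/V₁) = P₁V₁ ln(V₂/V₁).
P₁V₁ = (346 kPa)(6.26 L) = 2166 J.
W = 2166 × ln(16.7/6.26) = 2166 × 0.9812
W_by_gas = 2125 J.

W ≈ 2130 J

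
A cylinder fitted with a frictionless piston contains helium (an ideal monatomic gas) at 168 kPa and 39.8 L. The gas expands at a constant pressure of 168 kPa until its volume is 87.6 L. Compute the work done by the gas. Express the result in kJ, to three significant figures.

W ≈ 8.03 kJ

Isobaric: W = P ΔV.
W = (168 kPa)(87.6 − 39.8 L) = (168)(47.8) = 8030 J.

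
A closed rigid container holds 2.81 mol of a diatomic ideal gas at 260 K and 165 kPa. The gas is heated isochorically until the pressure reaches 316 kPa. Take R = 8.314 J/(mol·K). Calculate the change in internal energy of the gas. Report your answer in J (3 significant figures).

Constant volume ⇒ W = 0, so Q = ΔU = nCᵥΔT with Cᵥ = 5R/2 = 20.79 J/(mol·K).
At constant V, T₂/T₁ = P₂/P₁ ⇒ ΔT = T₁(P₂/P₁ − 1) = 260·(316/165 − 1) = 237.9 K.
ΔU = (2.81)(20.79)(237.9) = 13897 J.

ΔU ≈ 13900 J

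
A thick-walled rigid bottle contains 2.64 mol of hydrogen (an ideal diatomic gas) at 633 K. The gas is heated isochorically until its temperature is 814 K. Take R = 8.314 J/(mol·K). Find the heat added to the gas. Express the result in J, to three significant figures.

Constant volume ⇒ W = 0, so Q = ΔU = nCᵥΔT with Cᵥ = 5R/2 = 20.79 J/(mol·K).
ΔU = (2.64)(20.79)(814 − 633) = 9932 J.

Q ≈ 9930 J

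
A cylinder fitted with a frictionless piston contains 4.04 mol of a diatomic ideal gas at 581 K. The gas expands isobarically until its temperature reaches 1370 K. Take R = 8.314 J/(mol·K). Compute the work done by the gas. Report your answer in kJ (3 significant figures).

Isobaric: W = P ΔV = nR ΔT.
W = (4.04)(8.314)(1370 − 581) = 26501 J.

W ≈ 26.5 kJ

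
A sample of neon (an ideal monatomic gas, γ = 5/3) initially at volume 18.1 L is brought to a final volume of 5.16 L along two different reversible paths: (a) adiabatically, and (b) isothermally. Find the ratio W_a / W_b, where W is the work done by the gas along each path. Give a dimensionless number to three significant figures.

W_a / W_b ≈ 1.56

Path (a) adiabatic: W = P₁V₁(1 − (V₁/V₂)^(γ−1))/(γ−1) → W_a/(P₁V₁) = -1.963.
Path (b) isothermal: W = P₁V₁ ln(V₂/V₁) → W_b/(P₁V₁) = -1.255.
W_a / W_b = -1.963 / -1.255 = 1.564.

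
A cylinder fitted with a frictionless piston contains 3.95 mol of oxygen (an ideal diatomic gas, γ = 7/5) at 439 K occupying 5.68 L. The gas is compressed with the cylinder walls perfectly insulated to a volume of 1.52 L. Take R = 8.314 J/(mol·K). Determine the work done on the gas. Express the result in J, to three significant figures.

Adiabatic: TV^(γ−1) = const with γ = 7/5.
T₂ = T₁ (V₁/V₂)^(γ−1) = 439 × (5.68/1.52)^0.4 = 439 × 1.694 = 743.8 K.
W_by = nCᵥ(T₁ − T₂) = (3.95)(20.79)(439 − 743.8) = -25026 J.
Work on gas = −W_by = 25026 J.

W ≈ 25000 J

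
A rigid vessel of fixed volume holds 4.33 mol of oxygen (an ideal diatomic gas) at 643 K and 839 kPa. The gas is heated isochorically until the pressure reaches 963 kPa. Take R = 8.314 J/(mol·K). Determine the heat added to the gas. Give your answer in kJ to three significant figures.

Q ≈ 8.55 kJ

Constant volume ⇒ W = 0, so Q = ΔU = nCᵥΔT with Cᵥ = 5R/2 = 20.79 J/(mol·K).
At constant V, T₂/T₁ = P₂/P₁ ⇒ ΔT = T₁(P₂/P₁ − 1) = 643·(963/839 − 1) = 95.03 K.
ΔU = (4.33)(20.79)(95.03) = 8553 J.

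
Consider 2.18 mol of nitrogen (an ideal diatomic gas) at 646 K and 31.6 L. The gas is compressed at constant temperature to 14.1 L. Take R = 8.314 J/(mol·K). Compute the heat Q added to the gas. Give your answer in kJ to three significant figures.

Isothermal ⇒ ΔU = 0, so Q = W = nRT ln(V₂/V₁).
Q = (2.18)(8.314)(646) ln(14.1/31.6) = 11708 × -0.807 = -9449 J.

Q ≈ -9.45 kJ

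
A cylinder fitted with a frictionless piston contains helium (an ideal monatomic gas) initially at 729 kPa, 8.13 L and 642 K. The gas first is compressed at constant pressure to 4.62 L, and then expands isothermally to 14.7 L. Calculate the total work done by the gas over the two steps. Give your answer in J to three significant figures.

W_total ≈ 1340 J

Step 1 (isobaric): W = PΔV = (729 kPa)(4.62 − 8.13 L) = -2559 J.
After step 1: P = 729 kPa, V = 4.62 L, T = 364.8 K.
Step 2 (isothermal): W = P₁V₁ ln(V₂/V₁) = (3368) ln(14.7/4.62) = 3898 J.
W_total = -2559 + 3898 = 1339 J.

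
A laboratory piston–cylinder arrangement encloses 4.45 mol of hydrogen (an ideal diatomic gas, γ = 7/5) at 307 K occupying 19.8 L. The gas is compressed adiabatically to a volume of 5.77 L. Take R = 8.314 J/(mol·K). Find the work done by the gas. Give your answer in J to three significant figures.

Adiabatic: TV^(γ−1) = const with γ = 7/5.
T₂ = T₁ (V₁/V₂)^(γ−1) = 307 × (19.8/5.77)^0.4 = 307 × 1.638 = 502.7 K.
W_by = nCᵥ(T₁ − T₂) = (4.45)(20.79)(307 − 502.7) = -18104 J.

W ≈ -18100 J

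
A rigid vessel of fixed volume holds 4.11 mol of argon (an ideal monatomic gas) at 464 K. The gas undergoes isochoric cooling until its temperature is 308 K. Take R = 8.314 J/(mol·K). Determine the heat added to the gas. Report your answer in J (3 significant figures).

Constant volume ⇒ W = 0, so Q = ΔU = nCᵥΔT with Cᵥ = 3R/2 = 12.47 J/(mol·K).
ΔU = (4.11)(12.47)(308 − 464) = -7996 J.

Q ≈ -8000 J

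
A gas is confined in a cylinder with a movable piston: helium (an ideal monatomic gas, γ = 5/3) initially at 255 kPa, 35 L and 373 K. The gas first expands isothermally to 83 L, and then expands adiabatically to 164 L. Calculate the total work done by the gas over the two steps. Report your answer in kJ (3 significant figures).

Step 1 (isothermal): W = P₁V₁ ln(V₂/V₁) = (8925) ln(83/35) = 7707 J.
After step 1: P = 107.5 kPa, V = 83 L, T = 373 K.
Step 2 (adiabatic): W = (P₁V₁ − P₂V₂)/(γ−1) = (8925 − 5668)/0.667 = 4885 J.
W_total = 7707 + 4885 = 12592 J.

W_total ≈ 12.6 kJ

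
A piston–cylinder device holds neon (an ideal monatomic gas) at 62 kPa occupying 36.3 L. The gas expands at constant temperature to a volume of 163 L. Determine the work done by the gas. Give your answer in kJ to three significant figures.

W ≈ 3.38 kJ

Isothermal: W = nRT ln(V₂/V₁) = P₁V₁ ln(V₂/V₁).
P₁V₁ = (62 kPa)(36.3 L) = 2251 J.
W = 2251 × ln(163/36.3) = 2251 × 1.502
W_by_gas = 3380 J.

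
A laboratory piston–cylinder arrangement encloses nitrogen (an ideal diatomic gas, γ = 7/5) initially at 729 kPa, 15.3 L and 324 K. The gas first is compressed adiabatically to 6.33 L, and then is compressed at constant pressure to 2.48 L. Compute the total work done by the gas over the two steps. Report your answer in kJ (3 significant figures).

W_total ≈ -21.5 kJ

Step 1 (adiabatic): W = (P₁V₁ − P₂V₂)/(γ−1) = (11154 − 15876)/0.4 = -11805 J.
After step 1: P = 2508 kPa, V = 6.33 L, T = 461.2 K.
Step 2 (isobaric): W = PΔV = (2508 kPa)(2.48 − 6.33 L) = -9656 J.
W_total = -11805 − 9656 = -21461 J.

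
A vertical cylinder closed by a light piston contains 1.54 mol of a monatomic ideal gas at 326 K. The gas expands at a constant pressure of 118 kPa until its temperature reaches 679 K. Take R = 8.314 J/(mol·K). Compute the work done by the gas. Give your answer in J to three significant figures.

Isobaric: W = P ΔV = nR ΔT.
W = (1.54)(8.314)(679 − 326) = 4520 J.

W ≈ 4520 J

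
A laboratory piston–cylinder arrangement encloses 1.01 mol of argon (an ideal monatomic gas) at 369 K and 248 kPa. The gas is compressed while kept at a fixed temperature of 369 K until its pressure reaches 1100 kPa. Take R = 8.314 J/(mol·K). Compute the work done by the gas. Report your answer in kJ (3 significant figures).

Isothermal process: W = nRT ln(V₂/V₁) = nRT ln(P₁/P₂).
W = (1.01)(8.314)(369) × ln(248/1100)
  = 3099 × ln(0.2255) = 3099 × -1.49
W_by_gas = -4616 J.

W ≈ -4.62 kJ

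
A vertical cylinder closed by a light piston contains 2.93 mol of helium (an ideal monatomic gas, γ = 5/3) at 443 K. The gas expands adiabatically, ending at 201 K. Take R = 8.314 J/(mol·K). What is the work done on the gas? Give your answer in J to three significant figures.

W ≈ -8840 J

Adiabatic ⇒ Q = 0, so W_by = −ΔU = nCᵥ(T₁ − T₂).
Cᵥ = 3R/2 = 12.47 J/(mol·K).
W = (2.93)(12.47)(443 − 201) = 8843 J.
Work on gas = −W_by = -8843 J.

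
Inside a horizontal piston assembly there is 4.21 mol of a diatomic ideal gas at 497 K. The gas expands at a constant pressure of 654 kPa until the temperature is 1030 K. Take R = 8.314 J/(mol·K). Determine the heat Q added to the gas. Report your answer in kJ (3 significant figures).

Q ≈ 65.3 kJ

Isobaric: W = nRΔT = (4.21)(8.314)(533) = 18656 J.
ΔU = nCᵥΔT with Cᵥ = 5R/2: ΔU = (4.21)(20.79)(533) = 46640 J.
Q = ΔU + W = 46640 + 18656 = 65296 J.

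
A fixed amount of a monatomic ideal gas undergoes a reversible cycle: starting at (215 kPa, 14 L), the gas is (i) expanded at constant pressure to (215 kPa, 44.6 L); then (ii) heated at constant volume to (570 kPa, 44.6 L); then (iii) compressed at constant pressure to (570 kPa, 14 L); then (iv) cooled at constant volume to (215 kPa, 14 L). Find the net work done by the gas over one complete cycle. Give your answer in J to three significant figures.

Constant-volume legs do no work.
W(i) = (215)(44.6 − 14) = 6579 J; W(iii) = (570)(14 − 44.6) = -17442 J.
W_net = 6579 − 17442 = -10863 J (the counter-clockwise enclosed area).

W_net ≈ -10900 J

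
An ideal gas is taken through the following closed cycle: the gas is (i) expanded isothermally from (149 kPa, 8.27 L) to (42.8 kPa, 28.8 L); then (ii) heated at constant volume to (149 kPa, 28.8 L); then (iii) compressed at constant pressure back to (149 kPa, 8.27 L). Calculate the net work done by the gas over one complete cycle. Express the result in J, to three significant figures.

W_net ≈ -1520 J

Leg (i): W = PᵢVᵢ ln(V_f/Vᵢ) = (1232) ln(28.8/8.27) = 1538 J.
Leg (ii): W = 0.
Leg (iii): W = PΔV = (149)(8.27 − 28.8) = -3059 J.
W_net = 1538 − 3059 = -1521 J.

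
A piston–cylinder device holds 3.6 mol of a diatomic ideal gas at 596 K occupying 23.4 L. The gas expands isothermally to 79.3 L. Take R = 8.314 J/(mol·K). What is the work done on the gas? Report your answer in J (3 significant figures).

Isothermal: W = nRT ln(V₂/V₁).
W = (3.6)(8.314)(596) × ln(79.3/23.4)
  = 17839 × 1.221
W_by_gas = 21772 J; work on gas = −W_by = -21772 J.

W ≈ -21800 J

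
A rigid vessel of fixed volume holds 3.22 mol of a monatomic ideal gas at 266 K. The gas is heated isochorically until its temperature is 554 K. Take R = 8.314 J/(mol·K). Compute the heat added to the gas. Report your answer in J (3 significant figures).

Q ≈ 11600 J

Constant volume ⇒ W = 0, so Q = ΔU = nCᵥΔT with Cᵥ = 3R/2 = 12.47 J/(mol·K).
ΔU = (3.22)(12.47)(554 − 266) = 11565 J.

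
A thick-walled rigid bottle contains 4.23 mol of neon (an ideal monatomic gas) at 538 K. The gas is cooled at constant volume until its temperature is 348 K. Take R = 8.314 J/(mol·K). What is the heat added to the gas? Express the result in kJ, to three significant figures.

Q ≈ -10.0 kJ

Constant volume ⇒ W = 0, so Q = ΔU = nCᵥΔT with Cᵥ = 3R/2 = 12.47 J/(mol·K).
ΔU = (4.23)(12.47)(348 − 538) = -10023 J.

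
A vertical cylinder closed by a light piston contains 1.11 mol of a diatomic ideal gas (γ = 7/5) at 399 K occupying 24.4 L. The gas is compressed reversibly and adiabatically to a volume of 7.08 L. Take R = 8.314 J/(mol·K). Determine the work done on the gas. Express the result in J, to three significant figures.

Adiabatic: TV^(γ−1) = const with γ = 7/5.
T₂ = T₁ (V₁/V₂)^(γ−1) = 399 × (24.4/7.08)^0.4 = 399 × 1.64 = 654.5 K.
W_by = nCᵥ(T₁ − T₂) = (1.11)(20.79)(399 − 654.5) = -5895 J.
Work on gas = −W_by = 5895 J.

W ≈ 5890 J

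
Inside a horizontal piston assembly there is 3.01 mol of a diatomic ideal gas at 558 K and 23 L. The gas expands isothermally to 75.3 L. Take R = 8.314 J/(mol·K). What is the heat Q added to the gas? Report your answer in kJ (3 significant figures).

Isothermal ⇒ ΔU = 0, so Q = W = nRT ln(V₂/V₁).
Q = (3.01)(8.314)(558) ln(75.3/23) = 13964 × 1.186 = 16561 J.

Q ≈ 16.6 kJ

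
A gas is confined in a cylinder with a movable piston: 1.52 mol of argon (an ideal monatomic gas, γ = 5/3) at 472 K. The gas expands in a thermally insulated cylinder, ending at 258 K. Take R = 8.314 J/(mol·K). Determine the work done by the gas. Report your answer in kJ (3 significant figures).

W ≈ 4.06 kJ

Adiabatic ⇒ Q = 0, so W_by = −ΔU = nCᵥ(T₁ − T₂).
Cᵥ = 3R/2 = 12.47 J/(mol·K).
W = (1.52)(12.47)(472 − 258) = 4057 J.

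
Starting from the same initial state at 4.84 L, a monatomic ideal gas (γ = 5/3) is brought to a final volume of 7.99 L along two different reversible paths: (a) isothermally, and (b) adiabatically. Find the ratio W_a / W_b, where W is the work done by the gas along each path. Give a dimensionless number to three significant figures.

W_a / W_b ≈ 1.18

Path (a) isothermal: W = P₁V₁ ln(V₂/V₁) → W_a/(P₁V₁) = 0.5013.
Path (b) adiabatic: W = P₁V₁(1 − (V₁/V₂)^(γ−1))/(γ−1) → W_b/(P₁V₁) = 0.4261.
W_a / W_b = 0.5013 / 0.4261 = 1.176.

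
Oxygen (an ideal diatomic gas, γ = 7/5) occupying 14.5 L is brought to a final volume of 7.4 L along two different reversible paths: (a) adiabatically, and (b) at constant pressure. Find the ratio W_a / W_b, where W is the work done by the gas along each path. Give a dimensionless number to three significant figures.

Path (a) adiabatic: W = P₁V₁(1 − (V₁/V₂)^(γ−1))/(γ−1) → W_a/(P₁V₁) = -0.7719.
Path (b) isobaric: W = P₁(V₂ − V₁) → W_b/(P₁V₁) = -0.4897.
W_a / W_b = -0.7719 / -0.4897 = 1.576.

W_a / W_b ≈ 1.58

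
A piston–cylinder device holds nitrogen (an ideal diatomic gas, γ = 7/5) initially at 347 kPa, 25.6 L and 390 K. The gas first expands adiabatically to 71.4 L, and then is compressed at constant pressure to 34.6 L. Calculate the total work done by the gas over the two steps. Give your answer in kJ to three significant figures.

W_total ≈ 4.44 kJ

Step 1 (adiabatic): W = (P₁V₁ − P₂V₂)/(γ−1) = (8883 − 5894)/0.4 = 7474 J.
After step 1: P = 82.54 kPa, V = 71.4 L, T = 258.8 K.
Step 2 (isobaric): W = PΔV = (82.54 kPa)(34.6 − 71.4 L) = -3038 J.
W_total = 7474 − 3038 = 4436 J.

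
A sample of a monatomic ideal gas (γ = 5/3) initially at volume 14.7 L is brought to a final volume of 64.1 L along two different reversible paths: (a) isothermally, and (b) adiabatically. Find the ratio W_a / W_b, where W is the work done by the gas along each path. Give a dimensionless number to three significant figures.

Path (a) isothermal: W = P₁V₁ ln(V₂/V₁) → W_a/(P₁V₁) = 1.473.
Path (b) adiabatic: W = P₁V₁(1 − (V₁/V₂)^(γ−1))/(γ−1) → W_b/(P₁V₁) = 0.938.
W_a / W_b = 1.473 / 0.938 = 1.57.

W_a / W_b ≈ 1.57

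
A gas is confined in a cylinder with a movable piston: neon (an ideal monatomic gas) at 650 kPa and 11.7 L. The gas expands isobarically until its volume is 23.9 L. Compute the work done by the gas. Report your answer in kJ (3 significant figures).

Isobaric: W = P ΔV.
W = (650 kPa)(23.9 − 11.7 L) = (650)(12.2) = 7930 J.

W ≈ 7.93 kJ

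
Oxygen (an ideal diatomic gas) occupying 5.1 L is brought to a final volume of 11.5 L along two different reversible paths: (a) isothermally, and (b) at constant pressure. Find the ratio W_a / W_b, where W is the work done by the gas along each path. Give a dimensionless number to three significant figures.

Path (a) isothermal: W = P₁V₁ ln(V₂/V₁) → W_a/(P₁V₁) = 0.8131.
Path (b) isobaric: W = P₁(V₂ − V₁) → W_b/(P₁V₁) = 1.255.
W_a / W_b = 0.8131 / 1.255 = 0.6479.

W_a / W_b ≈ 0.648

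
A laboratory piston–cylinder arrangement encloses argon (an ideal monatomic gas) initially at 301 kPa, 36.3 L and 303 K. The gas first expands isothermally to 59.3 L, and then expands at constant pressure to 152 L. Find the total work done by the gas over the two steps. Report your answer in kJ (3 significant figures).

W_total ≈ 22.4 kJ

Step 1 (isothermal): W = P₁V₁ ln(V₂/V₁) = (10926) ln(59.3/36.3) = 5363 J.
After step 1: P = 184.3 kPa, V = 59.3 L, T = 303 K.
Step 2 (isobaric): W = PΔV = (184.3 kPa)(152 − 59.3 L) = 17080 J.
W_total = 5363 + 17080 = 22443 J.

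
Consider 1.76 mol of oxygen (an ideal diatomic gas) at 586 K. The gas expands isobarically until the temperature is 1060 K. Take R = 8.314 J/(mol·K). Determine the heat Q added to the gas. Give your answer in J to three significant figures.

Isobaric: W = nRΔT = (1.76)(8.314)(474) = 6936 J.
ΔU = nCᵥΔT with Cᵥ = 5R/2: ΔU = (1.76)(20.79)(474) = 17340 J.
Q = ΔU + W = 17340 + 6936 = 24276 J.

Q ≈ 24300 J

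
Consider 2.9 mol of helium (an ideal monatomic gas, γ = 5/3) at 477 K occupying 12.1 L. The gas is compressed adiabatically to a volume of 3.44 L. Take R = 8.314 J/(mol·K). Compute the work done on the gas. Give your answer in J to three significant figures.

Adiabatic: TV^(γ−1) = const with γ = 5/3.
T₂ = T₁ (V₁/V₂)^(γ−1) = 477 × (12.1/3.44)^0.667 = 477 × 2.313 = 1103 K.
W_by = nCᵥ(T₁ − T₂) = (2.9)(12.47)(477 − 1103) = -22649 J.
Work on gas = −W_by = 22649 J.

W ≈ 22600 J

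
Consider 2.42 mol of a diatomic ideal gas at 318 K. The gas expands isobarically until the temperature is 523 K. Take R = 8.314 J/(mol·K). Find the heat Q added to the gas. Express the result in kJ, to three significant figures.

Q ≈ 14.4 kJ

Isobaric: W = nRΔT = (2.42)(8.314)(205) = 4125 J.
ΔU = nCᵥΔT with Cᵥ = 5R/2: ΔU = (2.42)(20.79)(205) = 10311 J.
Q = ΔU + W = 10311 + 4125 = 14436 J.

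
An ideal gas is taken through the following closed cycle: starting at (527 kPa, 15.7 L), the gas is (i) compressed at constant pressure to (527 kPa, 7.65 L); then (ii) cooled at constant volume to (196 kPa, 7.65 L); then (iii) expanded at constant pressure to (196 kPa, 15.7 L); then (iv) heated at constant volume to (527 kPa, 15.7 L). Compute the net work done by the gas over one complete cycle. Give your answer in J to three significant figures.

W_net ≈ -2660 J

Constant-volume legs do no work.
W(i) = (527)(7.65 − 15.7) = -4242 J; W(iii) = (196)(15.7 − 7.65) = 1578 J.
W_net = -4242 + 1578 = -2665 J (the counter-clockwise enclosed area).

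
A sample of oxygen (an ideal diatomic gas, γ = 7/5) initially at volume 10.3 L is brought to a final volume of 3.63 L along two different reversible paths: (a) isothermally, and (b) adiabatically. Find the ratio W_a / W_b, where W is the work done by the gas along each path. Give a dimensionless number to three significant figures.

Path (a) isothermal: W = P₁V₁ ln(V₂/V₁) → W_a/(P₁V₁) = -1.043.
Path (b) adiabatic: W = P₁V₁(1 − (V₁/V₂)^(γ−1))/(γ−1) → W_b/(P₁V₁) = -1.294.
W_a / W_b = -1.043 / -1.294 = 0.8059.

W_a / W_b ≈ 0.806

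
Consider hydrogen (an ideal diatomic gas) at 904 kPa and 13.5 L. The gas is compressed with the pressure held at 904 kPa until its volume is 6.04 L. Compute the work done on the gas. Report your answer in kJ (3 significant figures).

Isobaric: W = P ΔV.
W = (904 kPa)(6.04 − 13.5 L) = (904)(-7.46) = -6744 J.
Work on gas = −W_by = 6744 J.

W ≈ 6.74 kJ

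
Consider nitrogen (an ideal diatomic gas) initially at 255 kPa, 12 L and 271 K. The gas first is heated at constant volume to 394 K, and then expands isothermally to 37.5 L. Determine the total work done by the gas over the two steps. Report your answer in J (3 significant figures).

Step 1 (isochoric): W = 0 (constant volume).
After step 1: P = 370.7 kPa (V unchanged).
Step 2 (isothermal): W = P₁V₁ ln(V₂/V₁) = (4449) ln(37.5/12) = 5069 J.
W_total = 0 + 5069 = 5069 J.

W_total ≈ 5070 J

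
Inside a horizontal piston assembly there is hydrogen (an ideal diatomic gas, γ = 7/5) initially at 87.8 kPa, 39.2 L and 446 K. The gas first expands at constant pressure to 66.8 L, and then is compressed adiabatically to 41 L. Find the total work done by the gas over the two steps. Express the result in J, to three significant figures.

W_total ≈ -738 J

Step 1 (isobaric): W = PΔV = (87.8 kPa)(66.8 − 39.2 L) = 2423 J.
After step 1: P = 87.8 kPa, V = 66.8 L, T = 760 K.
Step 2 (adiabatic): W = (P₁V₁ − P₂V₂)/(γ−1) = (5865 − 7130)/0.4 = -3162 J.
W_total = 2423 − 3162 = -738.2 J.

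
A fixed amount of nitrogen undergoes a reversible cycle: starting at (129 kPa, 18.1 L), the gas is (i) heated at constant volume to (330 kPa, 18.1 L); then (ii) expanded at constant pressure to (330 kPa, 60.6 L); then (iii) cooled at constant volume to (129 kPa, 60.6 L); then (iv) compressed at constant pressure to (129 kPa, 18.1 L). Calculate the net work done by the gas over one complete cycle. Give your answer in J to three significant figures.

Constant-volume legs do no work.
W(ii) = (330)(60.6 − 18.1) = 14025 J; W(iv) = (129)(18.1 − 60.6) = -5482 J.
W_net = 14025 − 5482 = 8542 J (the clockwise enclosed area).

W_net ≈ 8540 J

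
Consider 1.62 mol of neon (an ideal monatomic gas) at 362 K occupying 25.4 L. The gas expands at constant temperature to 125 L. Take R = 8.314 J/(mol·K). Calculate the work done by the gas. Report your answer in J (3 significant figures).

Isothermal: W = nRT ln(V₂/V₁).
W = (1.62)(8.314)(362) × ln(125/25.4)
  = 4876 × 1.594
W_by_gas = 7770 J.

W ≈ 7770 J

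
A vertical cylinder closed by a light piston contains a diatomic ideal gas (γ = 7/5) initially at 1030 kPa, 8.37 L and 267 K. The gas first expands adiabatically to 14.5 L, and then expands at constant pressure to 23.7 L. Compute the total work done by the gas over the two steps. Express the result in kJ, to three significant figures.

Step 1 (adiabatic): W = (P₁V₁ − P₂V₂)/(γ−1) = (8621 − 6920)/0.4 = 4253 J.
After step 1: P = 477.2 kPa, V = 14.5 L, T = 214.3 K.
Step 2 (isobaric): W = PΔV = (477.2 kPa)(23.7 − 14.5 L) = 4391 J.
W_total = 4253 + 4391 = 8643 J.

W_total ≈ 8.64 kJ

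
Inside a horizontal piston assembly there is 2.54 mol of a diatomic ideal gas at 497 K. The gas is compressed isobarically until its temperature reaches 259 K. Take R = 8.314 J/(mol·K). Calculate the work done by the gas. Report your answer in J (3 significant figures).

Isobaric: W = P ΔV = nR ΔT.
W = (2.54)(8.314)(259 − 497) = -5026 J.

W ≈ -5030 J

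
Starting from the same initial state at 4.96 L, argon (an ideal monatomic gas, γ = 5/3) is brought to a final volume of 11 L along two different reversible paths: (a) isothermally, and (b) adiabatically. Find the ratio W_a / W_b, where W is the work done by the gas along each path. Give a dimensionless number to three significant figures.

Path (a) isothermal: W = P₁V₁ ln(V₂/V₁) → W_a/(P₁V₁) = 0.7965.
Path (b) adiabatic: W = P₁V₁(1 − (V₁/V₂)^(γ−1))/(γ−1) → W_b/(P₁V₁) = 0.618.
W_a / W_b = 0.7965 / 0.618 = 1.289.

W_a / W_b ≈ 1.29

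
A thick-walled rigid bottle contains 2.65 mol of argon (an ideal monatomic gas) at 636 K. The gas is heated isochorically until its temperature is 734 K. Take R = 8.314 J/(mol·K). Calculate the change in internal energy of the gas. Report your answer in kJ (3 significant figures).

ΔU ≈ 3.24 kJ

Constant volume ⇒ W = 0, so Q = ΔU = nCᵥΔT with Cᵥ = 3R/2 = 12.47 J/(mol·K).
ΔU = (2.65)(12.47)(734 − 636) = 3239 J.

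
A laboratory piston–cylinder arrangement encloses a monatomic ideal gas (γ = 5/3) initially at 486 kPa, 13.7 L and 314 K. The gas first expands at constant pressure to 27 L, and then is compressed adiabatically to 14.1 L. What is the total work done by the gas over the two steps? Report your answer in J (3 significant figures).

W_total ≈ -4210 J

Step 1 (isobaric): W = PΔV = (486 kPa)(27 − 13.7 L) = 6464 J.
After step 1: P = 486 kPa, V = 27 L, T = 618.8 K.
Step 2 (adiabatic): W = (P₁V₁ − P₂V₂)/(γ−1) = (13122 − 20235)/0.667 = -10669 J.
W_total = 6464 − 10669 = -4205 J.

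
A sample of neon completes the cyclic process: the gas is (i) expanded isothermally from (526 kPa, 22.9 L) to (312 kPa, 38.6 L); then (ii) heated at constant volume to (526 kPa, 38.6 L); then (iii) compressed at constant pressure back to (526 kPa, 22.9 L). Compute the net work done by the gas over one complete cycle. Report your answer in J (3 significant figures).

W_net ≈ -1970 J

Leg (i): W = PᵢVᵢ ln(V_f/Vᵢ) = (12045) ln(38.6/22.9) = 6289 J.
Leg (ii): W = 0.
Leg (iii): W = PΔV = (526)(22.9 − 38.6) = -8258 J.
W_net = 6289 − 8258 = -1969 J.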